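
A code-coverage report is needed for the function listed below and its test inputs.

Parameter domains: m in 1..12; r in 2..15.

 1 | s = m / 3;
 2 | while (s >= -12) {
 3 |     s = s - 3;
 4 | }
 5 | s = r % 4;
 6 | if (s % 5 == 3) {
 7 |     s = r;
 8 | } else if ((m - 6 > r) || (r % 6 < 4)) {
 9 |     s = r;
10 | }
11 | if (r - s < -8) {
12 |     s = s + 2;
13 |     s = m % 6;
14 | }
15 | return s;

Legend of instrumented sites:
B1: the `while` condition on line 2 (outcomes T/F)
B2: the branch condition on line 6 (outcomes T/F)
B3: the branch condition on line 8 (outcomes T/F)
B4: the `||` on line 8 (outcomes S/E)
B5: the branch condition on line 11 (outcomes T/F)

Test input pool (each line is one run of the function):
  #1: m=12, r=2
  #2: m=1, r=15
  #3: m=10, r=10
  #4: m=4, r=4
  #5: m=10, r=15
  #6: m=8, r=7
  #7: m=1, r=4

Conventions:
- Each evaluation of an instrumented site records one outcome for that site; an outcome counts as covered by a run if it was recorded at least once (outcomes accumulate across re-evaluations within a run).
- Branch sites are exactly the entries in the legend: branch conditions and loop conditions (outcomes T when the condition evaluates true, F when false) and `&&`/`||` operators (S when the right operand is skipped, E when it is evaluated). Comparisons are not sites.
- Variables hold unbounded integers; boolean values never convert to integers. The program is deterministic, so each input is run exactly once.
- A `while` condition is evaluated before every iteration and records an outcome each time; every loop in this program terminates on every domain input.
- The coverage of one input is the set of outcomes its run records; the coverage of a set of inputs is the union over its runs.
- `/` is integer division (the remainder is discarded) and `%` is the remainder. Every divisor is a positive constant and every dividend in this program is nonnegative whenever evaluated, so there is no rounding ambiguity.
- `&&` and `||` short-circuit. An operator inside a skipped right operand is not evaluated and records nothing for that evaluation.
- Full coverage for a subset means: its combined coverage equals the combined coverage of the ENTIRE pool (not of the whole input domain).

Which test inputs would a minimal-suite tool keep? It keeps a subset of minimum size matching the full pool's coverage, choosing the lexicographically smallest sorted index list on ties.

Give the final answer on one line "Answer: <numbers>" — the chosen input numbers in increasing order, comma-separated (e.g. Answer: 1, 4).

#1 (m=12, r=2) -> B1->T, B1->T, B1->T, B1->T, B1->T, B1->T, B1->F, B2->F, B4->S, B3->T, B5->F; covered: B1=T, B1=F, B2=F, B3=T, B4=S, B5=F
#2 (m=1, r=15) -> B1->T, B1->T, B1->T, B1->T, B1->T, B1->F, B2->T, B5->F; covered: B1=T, B1=F, B2=T, B5=F
#3 (m=10, r=10) -> B1->T, B1->T, B1->T, B1->T, B1->T, B1->T, B1->F, B2->F, B4->E, B3->F, B5->F; covered: B1=T, B1=F, B2=F, B3=F, B4=E, B5=F
#4 (m=4, r=4) -> B1->T, B1->T, B1->T, B1->T, B1->T, B1->F, B2->F, B4->E, B3->F, B5->F; covered: B1=T, B1=F, B2=F, B3=F, B4=E, B5=F
#5 (m=10, r=15) -> B1->T, B1->T, B1->T, B1->T, B1->T, B1->T, B1->F, B2->T, B5->F; covered: B1=T, B1=F, B2=T, B5=F
#6 (m=8, r=7) -> B1->T, B1->T, B1->T, B1->T, B1->T, B1->F, B2->T, B5->F; covered: B1=T, B1=F, B2=T, B5=F
#7 (m=1, r=4) -> B1->T, B1->T, B1->T, B1->T, B1->T, B1->F, B2->F, B4->E, B3->F, B5->F; covered: B1=T, B1=F, B2=F, B3=F, B4=E, B5=F
pool-wide coverage (9 outcomes): B1=T, B1=F, B2=T, B2=F, B3=T, B3=F, B4=S, B4=E, B5=F
size 1 is not enough: best union over all size-1 subsets is 6/9
size 2 is not enough: best union over all size-2 subsets is 8/9
at size 3, {1, 2, 3} reaches all 9 outcomes; every lexicographically earlier size-3 subset fails

Answer: 1, 2, 3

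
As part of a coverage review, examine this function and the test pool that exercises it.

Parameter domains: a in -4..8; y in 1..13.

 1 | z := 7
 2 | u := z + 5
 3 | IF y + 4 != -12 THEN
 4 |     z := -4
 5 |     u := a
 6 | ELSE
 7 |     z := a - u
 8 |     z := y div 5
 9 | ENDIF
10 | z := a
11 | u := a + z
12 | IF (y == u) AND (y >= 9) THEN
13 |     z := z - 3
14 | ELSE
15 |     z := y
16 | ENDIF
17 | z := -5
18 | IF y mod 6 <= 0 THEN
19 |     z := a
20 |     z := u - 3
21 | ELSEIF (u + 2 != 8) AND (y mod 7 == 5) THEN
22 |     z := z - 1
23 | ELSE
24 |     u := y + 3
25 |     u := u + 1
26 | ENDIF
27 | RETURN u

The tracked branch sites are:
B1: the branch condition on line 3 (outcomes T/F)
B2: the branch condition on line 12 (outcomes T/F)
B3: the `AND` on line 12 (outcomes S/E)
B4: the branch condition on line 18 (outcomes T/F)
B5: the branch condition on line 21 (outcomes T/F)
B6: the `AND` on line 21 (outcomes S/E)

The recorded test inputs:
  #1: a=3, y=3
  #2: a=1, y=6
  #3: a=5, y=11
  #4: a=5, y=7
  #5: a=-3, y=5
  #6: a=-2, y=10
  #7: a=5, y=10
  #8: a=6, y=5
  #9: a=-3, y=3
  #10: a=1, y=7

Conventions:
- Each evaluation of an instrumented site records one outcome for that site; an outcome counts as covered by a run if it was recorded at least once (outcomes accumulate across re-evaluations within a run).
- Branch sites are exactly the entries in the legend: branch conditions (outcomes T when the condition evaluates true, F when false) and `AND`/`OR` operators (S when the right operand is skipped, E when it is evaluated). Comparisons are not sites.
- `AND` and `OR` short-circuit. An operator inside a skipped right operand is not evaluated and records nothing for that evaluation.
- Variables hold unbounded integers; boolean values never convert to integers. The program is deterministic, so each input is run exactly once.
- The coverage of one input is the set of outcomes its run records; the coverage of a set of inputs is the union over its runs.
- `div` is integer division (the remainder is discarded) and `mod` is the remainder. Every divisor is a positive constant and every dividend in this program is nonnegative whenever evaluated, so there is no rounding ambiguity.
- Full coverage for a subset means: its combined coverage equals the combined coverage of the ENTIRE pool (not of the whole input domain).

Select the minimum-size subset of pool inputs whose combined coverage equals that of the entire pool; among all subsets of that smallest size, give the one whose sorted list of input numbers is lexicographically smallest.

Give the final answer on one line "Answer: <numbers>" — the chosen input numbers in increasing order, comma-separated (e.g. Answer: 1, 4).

#1 (a=3, y=3) -> B1->T, B3->S, B2->F, B4->F, B6->S, B5->F; covered: B1=T, B2=F, B3=S, B4=F, B5=F, B6=S
#2 (a=1, y=6) -> B1->T, B3->S, B2->F, B4->T; covered: B1=T, B2=F, B3=S, B4=T
#3 (a=5, y=11) -> B1->T, B3->S, B2->F, B4->F, B6->E, B5->F; covered: B1=T, B2=F, B3=S, B4=F, B5=F, B6=E
#4 (a=5, y=7) -> B1->T, B3->S, B2->F, B4->F, B6->E, B5->F; covered: B1=T, B2=F, B3=S, B4=F, B5=F, B6=E
#5 (a=-3, y=5) -> B1->T, B3->S, B2->F, B4->F, B6->E, B5->T; covered: B1=T, B2=F, B3=S, B4=F, B5=T, B6=E
#6 (a=-2, y=10) -> B1->T, B3->S, B2->F, B4->F, B6->E, B5->F; covered: B1=T, B2=F, B3=S, B4=F, B5=F, B6=E
#7 (a=5, y=10) -> B1->T, B3->E, B2->T, B4->F, B6->E, B5->F; covered: B1=T, B2=T, B3=E, B4=F, B5=F, B6=E
#8 (a=6, y=5) -> B1->T, B3->S, B2->F, B4->F, B6->E, B5->T; covered: B1=T, B2=F, B3=S, B4=F, B5=T, B6=E
#9 (a=-3, y=3) -> B1->T, B3->S, B2->F, B4->F, B6->E, B5->F; covered: B1=T, B2=F, B3=S, B4=F, B5=F, B6=E
#10 (a=1, y=7) -> B1->T, B3->S, B2->F, B4->F, B6->E, B5->F; covered: B1=T, B2=F, B3=S, B4=F, B5=F, B6=E
pool-wide coverage (11 outcomes): B1=T, B2=T, B2=F, B3=S, B3=E, B4=T, B4=F, B5=T, B5=F, B6=S, B6=E
checked all size-1 subsets: none covers 11 outcomes (max 6/11)
checked all size-2 subsets: none covers 11 outcomes (max 9/11)
checked all size-3 subsets: none covers 11 outcomes (max 10/11)
at size 4, {1, 2, 5, 7} reaches all 11 outcomes; every lexicographically earlier size-4 subset fails

Answer: 1, 2, 5, 7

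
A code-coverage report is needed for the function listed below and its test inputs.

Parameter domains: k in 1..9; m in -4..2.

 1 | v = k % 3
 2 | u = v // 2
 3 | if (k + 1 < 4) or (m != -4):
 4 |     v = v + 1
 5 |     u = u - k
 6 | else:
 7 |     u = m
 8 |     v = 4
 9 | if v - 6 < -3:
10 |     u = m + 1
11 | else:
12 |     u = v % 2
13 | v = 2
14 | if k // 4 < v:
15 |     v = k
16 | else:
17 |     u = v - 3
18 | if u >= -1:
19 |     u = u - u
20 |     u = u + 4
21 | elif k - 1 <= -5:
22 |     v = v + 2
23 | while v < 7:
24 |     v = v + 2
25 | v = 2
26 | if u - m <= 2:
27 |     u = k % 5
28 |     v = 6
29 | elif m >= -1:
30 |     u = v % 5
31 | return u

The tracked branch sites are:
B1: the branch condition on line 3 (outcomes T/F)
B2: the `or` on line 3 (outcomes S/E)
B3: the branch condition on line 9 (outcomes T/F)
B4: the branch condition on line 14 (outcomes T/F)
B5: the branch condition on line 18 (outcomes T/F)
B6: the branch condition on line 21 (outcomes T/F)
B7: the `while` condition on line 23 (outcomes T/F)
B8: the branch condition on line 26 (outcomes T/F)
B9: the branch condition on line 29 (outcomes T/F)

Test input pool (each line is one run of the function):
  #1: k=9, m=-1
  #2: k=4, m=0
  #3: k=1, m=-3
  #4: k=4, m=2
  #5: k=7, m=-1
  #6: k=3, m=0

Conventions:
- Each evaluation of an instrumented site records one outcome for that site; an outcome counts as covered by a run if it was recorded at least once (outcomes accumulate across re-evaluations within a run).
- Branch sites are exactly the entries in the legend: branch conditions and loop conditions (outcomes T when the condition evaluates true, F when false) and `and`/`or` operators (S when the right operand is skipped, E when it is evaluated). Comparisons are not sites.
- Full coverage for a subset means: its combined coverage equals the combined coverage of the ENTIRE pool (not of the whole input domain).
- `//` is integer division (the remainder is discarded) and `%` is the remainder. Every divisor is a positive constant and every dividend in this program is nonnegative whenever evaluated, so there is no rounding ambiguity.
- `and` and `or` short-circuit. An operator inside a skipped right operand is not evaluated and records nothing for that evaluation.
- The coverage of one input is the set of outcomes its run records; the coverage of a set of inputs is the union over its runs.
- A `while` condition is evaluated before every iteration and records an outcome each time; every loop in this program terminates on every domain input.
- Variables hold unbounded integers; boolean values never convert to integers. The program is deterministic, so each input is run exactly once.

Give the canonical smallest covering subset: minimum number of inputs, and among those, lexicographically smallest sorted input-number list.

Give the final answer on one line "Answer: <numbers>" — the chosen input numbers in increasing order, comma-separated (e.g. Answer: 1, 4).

test 1 (k=9, m=-1) fires B2->E, B1->T, B3->T, B4->F, B5->T, B7->T, B7->T, B7->T, B7->F, B8->F, B9->T; hits B1=T, B2=E, B3=T, B4=F, B5=T, B7=T, B7=F, B8=F, B9=T
test 2 (k=4, m=0) fires B2->E, B1->T, B3->T, B4->T, B5->T, B7->T, B7->T, B7->F, B8->F, B9->T; hits B1=T, B2=E, B3=T, B4=T, B5=T, B7=T, B7=F, B8=F, B9=T
test 3 (k=1, m=-3) fires B2->S, B1->T, B3->T, B4->T, B5->F, B6->F, B7->T, B7->T, B7->T, B7->F, B8->T; hits B1=T, B2=S, B3=T, B4=T, B5=F, B6=F, B7=T, B7=F, B8=T
test 4 (k=4, m=2) fires B2->E, B1->T, B3->T, B4->T, B5->T, B7->T, B7->T, B7->F, B8->T; hits B1=T, B2=E, B3=T, B4=T, B5=T, B7=T, B7=F, B8=T
test 5 (k=7, m=-1) fires B2->E, B1->T, B3->T, B4->T, B5->T, B7->F, B8->F, B9->T; hits B1=T, B2=E, B3=T, B4=T, B5=T, B7=F, B8=F, B9=T
test 6 (k=3, m=0) fires B2->E, B1->T, B3->T, B4->T, B5->T, B7->T, B7->T, B7->F, B8->F, B9->T; hits B1=T, B2=E, B3=T, B4=T, B5=T, B7=T, B7=F, B8=F, B9=T
union over all inputs: B1=T, B2=S, B2=E, B3=T, B4=T, B4=F, B5=T, B5=F, B6=F, B7=T, B7=F, B8=T, B8=F, B9=T (14 outcomes)
checked all size-1 subsets: none covers 14 outcomes (max 9/14)
size 2: inputs {1, 3} cover all 14 outcomes, and no lexicographically smaller subset of this size does

Answer: 1, 3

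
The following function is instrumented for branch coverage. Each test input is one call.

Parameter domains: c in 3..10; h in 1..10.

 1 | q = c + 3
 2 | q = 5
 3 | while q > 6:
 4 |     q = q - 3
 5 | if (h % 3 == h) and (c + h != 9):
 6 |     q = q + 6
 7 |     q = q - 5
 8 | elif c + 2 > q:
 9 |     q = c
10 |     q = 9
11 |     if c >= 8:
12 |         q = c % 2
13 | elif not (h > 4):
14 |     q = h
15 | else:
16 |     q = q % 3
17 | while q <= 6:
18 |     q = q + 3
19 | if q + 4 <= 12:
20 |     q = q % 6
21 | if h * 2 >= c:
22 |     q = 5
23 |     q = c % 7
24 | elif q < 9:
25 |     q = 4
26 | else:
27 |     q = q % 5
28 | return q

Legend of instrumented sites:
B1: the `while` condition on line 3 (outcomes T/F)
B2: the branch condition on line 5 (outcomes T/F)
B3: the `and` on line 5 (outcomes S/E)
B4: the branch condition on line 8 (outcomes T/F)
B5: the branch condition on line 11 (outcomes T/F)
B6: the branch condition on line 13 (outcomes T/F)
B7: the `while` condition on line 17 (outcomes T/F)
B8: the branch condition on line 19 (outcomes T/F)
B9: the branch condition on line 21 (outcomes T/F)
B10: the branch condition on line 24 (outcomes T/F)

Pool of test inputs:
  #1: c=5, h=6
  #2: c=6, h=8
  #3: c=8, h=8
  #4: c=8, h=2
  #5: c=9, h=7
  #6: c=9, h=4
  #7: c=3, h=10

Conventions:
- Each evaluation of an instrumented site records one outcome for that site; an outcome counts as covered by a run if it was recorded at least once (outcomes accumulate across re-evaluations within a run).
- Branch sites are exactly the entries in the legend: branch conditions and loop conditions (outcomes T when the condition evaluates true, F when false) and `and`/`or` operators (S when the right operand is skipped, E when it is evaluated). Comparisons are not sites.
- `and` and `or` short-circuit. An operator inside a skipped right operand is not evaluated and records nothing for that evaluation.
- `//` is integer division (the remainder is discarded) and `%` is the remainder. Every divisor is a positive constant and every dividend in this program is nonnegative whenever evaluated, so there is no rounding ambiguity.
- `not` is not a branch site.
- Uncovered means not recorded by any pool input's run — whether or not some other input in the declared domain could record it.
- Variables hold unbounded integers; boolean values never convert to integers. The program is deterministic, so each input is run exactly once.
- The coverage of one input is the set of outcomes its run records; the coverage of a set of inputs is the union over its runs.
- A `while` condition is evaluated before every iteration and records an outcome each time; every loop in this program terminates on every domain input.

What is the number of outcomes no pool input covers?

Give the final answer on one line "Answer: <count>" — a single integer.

input #1 (c=5, h=6): events B1->F, B3->S, B2->F, B4->T, B5->F, B7->F, B8->F, B9->T; covers B1=F, B2=F, B3=S, B4=T, B5=F, B7=F, B8=F, B9=T
input #2 (c=6, h=8): events B1->F, B3->S, B2->F, B4->T, B5->F, B7->F, B8->F, B9->T; covers B1=F, B2=F, B3=S, B4=T, B5=F, B7=F, B8=F, B9=T
input #3 (c=8, h=8): events B1->F, B3->S, B2->F, B4->T, B5->T, B7->T, B7->T, B7->T, B7->F, B8->F, B9->T; covers B1=F, B2=F, B3=S, B4=T, B5=T, B7=T, B7=F, B8=F, B9=T
input #4 (c=8, h=2): events B1->F, B3->E, B2->T, B7->T, B7->F, B8->F, B9->F, B10->F; covers B1=F, B2=T, B3=E, B7=T, B7=F, B8=F, B9=F, B10=F
input #5 (c=9, h=7): events B1->F, B3->S, B2->F, B4->T, B5->T, B7->T, B7->T, B7->F, B8->T, B9->T; covers B1=F, B2=F, B3=S, B4=T, B5=T, B7=T, B7=F, B8=T, B9=T
input #6 (c=9, h=4): events B1->F, B3->S, B2->F, B4->T, B5->T, B7->T, B7->T, B7->F, B8->T, B9->F, B10->T; covers B1=F, B2=F, B3=S, B4=T, B5=T, B7=T, B7=F, B8=T, B9=F, B10=T
input #7 (c=3, h=10): events B1->F, B3->S, B2->F, B4->F, B6->F, B7->T, B7->T, B7->F, B8->T, B9->T; covers B1=F, B2=F, B3=S, B4=F, B6=F, B7=T, B7=F, B8=T, B9=T
union over the pool: B1=F, B2=T, B2=F, B3=S, B3=E, B4=T, B4=F, B5=T, B5=F, B6=F, B7=T, B7=F, B8=T, B8=F, B9=T, B9=F, B10=T, B10=F
uncovered (2 of 20): B1=T, B6=T

Answer: 2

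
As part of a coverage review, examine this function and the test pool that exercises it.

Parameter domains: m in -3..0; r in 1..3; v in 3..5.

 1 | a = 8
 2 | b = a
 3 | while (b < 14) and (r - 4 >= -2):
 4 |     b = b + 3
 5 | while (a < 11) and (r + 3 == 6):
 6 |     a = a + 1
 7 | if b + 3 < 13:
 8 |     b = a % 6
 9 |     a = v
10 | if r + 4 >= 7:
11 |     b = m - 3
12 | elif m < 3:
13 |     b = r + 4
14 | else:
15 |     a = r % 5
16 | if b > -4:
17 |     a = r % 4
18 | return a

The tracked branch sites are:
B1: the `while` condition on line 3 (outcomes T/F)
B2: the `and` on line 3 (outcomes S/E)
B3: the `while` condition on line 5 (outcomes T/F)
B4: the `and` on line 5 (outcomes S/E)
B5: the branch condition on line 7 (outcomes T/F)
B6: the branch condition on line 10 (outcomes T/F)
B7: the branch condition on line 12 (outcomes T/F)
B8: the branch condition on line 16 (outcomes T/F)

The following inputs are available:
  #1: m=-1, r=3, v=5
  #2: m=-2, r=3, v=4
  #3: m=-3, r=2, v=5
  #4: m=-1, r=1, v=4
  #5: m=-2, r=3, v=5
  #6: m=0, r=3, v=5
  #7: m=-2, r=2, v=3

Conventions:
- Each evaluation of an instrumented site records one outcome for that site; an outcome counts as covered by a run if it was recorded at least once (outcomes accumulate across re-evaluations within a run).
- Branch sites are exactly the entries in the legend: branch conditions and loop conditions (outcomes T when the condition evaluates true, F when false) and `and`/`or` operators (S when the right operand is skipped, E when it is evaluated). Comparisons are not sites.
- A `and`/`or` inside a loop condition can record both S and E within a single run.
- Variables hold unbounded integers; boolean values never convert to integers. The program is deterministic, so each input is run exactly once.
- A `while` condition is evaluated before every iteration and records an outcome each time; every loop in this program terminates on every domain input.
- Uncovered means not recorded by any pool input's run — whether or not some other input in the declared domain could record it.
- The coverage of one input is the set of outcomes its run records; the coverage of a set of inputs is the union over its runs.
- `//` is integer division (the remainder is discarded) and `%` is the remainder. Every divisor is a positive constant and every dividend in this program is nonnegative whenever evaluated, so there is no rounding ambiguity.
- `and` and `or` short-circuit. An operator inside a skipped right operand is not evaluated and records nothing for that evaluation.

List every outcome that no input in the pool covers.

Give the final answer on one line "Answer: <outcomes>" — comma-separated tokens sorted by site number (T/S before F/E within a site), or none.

input #1 (m=-1, r=3, v=5): events B2->E, B1->T, B2->E, B1->T, B2->S, B1->F, B4->E, B3->T, B4->E, B3->T, B4->E, B3->T, B4->S, B3->F, ...; covers B1=T, B1=F, B2=S, B2=E, B3=T, B3=F, B4=S, B4=E, B5=F, B6=T, B8=F
input #2 (m=-2, r=3, v=4): events B2->E, B1->T, B2->E, B1->T, B2->S, B1->F, B4->E, B3->T, B4->E, B3->T, B4->E, B3->T, B4->S, B3->F, ...; covers B1=T, B1=F, B2=S, B2=E, B3=T, B3=F, B4=S, B4=E, B5=F, B6=T, B8=F
input #3 (m=-3, r=2, v=5): events B2->E, B1->T, B2->E, B1->T, B2->S, B1->F, B4->E, B3->F, B5->F, B6->F, B7->T, B8->T; covers B1=T, B1=F, B2=S, B2=E, B3=F, B4=E, B5=F, B6=F, B7=T, B8=T
input #4 (m=-1, r=1, v=4): events B2->E, B1->F, B4->E, B3->F, B5->T, B6->F, B7->T, B8->T; covers B1=F, B2=E, B3=F, B4=E, B5=T, B6=F, B7=T, B8=T
input #5 (m=-2, r=3, v=5): events B2->E, B1->T, B2->E, B1->T, B2->S, B1->F, B4->E, B3->T, B4->E, B3->T, B4->E, B3->T, B4->S, B3->F, ...; covers B1=T, B1=F, B2=S, B2=E, B3=T, B3=F, B4=S, B4=E, B5=F, B6=T, B8=F
input #6 (m=0, r=3, v=5): events B2->E, B1->T, B2->E, B1->T, B2->S, B1->F, B4->E, B3->T, B4->E, B3->T, B4->E, B3->T, B4->S, B3->F, ...; covers B1=T, B1=F, B2=S, B2=E, B3=T, B3=F, B4=S, B4=E, B5=F, B6=T, B8=T
input #7 (m=-2, r=2, v=3): events B2->E, B1->T, B2->E, B1->T, B2->S, B1->F, B4->E, B3->F, B5->F, B6->F, B7->T, B8->T; covers B1=T, B1=F, B2=S, B2=E, B3=F, B4=E, B5=F, B6=F, B7=T, B8=T
union over the pool: B1=T, B1=F, B2=S, B2=E, B3=T, B3=F, B4=S, B4=E, B5=T, B5=F, B6=T, B6=F, B7=T, B8=T, B8=F
uncovered (1 of 16): B7=F

Answer: B7=F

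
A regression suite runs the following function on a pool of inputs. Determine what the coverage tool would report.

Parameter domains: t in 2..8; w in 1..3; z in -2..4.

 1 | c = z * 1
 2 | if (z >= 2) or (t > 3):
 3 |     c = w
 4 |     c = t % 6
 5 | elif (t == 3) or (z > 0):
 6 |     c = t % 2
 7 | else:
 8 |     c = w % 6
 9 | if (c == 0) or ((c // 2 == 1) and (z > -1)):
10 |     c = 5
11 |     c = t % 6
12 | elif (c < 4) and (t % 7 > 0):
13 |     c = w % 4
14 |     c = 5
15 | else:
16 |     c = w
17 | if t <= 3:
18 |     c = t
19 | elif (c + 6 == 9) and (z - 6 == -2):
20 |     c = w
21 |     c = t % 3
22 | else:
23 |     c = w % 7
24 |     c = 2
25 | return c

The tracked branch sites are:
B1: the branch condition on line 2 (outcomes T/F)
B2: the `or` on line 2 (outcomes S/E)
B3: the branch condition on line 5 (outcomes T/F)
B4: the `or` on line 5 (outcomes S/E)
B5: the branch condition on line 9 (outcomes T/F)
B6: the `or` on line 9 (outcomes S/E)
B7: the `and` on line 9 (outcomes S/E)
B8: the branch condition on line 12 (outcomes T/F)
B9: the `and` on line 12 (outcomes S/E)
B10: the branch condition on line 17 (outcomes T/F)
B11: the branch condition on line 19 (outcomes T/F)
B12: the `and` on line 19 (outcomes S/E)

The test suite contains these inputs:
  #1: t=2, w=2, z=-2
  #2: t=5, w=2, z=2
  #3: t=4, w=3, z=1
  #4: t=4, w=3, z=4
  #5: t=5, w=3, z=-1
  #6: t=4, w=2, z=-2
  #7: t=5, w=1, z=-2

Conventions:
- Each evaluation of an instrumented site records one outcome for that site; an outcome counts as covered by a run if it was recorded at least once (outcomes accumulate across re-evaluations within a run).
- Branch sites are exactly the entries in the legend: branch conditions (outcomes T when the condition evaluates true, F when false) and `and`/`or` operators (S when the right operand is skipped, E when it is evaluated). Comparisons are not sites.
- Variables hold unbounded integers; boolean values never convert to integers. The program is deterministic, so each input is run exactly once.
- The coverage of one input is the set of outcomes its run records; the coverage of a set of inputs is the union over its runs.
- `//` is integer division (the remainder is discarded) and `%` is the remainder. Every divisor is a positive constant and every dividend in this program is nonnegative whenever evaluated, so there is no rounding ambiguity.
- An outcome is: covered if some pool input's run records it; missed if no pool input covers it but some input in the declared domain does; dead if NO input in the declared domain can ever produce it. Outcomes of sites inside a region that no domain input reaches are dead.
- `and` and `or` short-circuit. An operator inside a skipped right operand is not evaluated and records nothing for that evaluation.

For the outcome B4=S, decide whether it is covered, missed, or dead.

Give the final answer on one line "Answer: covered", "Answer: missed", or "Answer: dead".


no pool input records B4=S
but domain input (t=3, w=1, z=-2) does record it -> reachable, so missed
Answer: missed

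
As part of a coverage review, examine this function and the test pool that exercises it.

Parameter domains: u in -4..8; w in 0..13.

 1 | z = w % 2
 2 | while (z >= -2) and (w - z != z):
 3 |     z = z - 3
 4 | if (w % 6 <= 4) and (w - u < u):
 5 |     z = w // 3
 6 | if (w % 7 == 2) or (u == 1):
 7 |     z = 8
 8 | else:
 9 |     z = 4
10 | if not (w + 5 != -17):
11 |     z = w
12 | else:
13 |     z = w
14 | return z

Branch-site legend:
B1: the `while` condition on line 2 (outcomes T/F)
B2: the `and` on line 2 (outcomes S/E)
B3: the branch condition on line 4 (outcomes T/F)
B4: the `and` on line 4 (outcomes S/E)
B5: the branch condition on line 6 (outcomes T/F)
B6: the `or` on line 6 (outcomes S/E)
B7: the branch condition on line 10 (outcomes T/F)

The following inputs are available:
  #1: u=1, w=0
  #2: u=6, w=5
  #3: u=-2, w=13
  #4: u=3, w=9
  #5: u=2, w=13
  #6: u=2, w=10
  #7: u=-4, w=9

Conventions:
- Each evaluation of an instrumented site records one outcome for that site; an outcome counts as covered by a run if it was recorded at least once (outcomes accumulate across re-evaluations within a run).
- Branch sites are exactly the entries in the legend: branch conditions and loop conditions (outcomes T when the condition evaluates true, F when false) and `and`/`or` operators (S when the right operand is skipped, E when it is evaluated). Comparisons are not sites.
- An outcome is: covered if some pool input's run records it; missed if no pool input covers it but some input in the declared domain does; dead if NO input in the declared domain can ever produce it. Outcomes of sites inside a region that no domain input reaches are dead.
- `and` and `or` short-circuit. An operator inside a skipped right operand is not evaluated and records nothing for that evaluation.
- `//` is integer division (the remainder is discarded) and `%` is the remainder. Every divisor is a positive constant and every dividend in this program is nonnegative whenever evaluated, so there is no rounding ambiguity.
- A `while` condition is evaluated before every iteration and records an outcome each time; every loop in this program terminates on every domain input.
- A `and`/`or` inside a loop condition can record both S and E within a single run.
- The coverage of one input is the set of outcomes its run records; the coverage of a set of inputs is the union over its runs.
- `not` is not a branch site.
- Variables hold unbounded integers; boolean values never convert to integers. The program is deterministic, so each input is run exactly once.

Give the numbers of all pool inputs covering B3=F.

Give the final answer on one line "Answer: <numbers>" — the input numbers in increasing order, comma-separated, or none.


input #1 (u=1, w=0): does not record B3=F
input #2 (u=6, w=5): records B3=F
input #3 (u=-2, w=13): records B3=F
input #4 (u=3, w=9): records B3=F
input #5 (u=2, w=13): records B3=F
input #6 (u=2, w=10): records B3=F
input #7 (u=-4, w=9): records B3=F
Answer: 2, 3, 4, 5, 6, 7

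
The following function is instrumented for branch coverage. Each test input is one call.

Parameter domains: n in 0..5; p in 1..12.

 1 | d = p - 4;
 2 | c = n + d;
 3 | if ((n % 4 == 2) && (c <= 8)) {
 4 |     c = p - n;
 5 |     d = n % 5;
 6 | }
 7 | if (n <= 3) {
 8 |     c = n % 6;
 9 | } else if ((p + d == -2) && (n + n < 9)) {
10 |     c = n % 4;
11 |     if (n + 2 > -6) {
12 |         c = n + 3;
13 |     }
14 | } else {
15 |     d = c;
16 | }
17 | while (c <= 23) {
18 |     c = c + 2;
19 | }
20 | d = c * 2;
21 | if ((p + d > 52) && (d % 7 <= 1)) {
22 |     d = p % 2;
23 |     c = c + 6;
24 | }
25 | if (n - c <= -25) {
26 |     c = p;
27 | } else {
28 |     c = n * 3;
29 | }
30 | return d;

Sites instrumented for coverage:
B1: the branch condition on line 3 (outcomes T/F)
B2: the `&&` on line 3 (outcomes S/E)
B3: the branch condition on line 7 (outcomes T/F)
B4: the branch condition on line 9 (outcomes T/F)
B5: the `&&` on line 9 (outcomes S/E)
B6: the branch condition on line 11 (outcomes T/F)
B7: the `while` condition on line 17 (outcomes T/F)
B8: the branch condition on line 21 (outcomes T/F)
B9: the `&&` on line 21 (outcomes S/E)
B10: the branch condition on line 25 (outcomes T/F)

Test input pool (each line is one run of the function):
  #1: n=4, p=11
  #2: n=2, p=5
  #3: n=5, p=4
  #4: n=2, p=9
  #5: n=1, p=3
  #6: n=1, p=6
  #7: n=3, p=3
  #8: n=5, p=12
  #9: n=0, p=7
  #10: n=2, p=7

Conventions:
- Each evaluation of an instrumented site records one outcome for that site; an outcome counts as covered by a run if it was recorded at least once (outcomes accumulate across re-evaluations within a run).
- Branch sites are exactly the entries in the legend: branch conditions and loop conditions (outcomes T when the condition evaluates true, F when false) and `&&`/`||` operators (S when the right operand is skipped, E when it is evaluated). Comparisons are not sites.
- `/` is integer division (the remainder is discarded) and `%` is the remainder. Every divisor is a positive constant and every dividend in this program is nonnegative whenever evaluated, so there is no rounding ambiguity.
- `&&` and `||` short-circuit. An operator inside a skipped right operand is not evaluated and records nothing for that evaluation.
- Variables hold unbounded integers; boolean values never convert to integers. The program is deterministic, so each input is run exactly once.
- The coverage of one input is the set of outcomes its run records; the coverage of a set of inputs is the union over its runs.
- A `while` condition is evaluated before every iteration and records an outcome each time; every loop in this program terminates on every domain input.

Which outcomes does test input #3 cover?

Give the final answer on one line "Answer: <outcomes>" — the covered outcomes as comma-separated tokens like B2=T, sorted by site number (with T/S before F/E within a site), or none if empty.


Simulating input #3 (n=5, p=4) step by step:
  B2->S, B1->F, B3->F, B5->S, B4->F, B7->T, B7->T, B7->T, B7->T, B7->T
  B7->T, B7->T, B7->T, B7->T, B7->T, B7->F, B9->E, B8->T, B10->T
as a set, this run covers: B1=F, B2=S, B3=F, B4=F, B5=S, B7=T, B7=F, B8=T, B9=E, B10=T
Answer: B1=F, B2=S, B3=F, B4=F, B5=S, B7=T, B7=F, B8=T, B9=E, B10=T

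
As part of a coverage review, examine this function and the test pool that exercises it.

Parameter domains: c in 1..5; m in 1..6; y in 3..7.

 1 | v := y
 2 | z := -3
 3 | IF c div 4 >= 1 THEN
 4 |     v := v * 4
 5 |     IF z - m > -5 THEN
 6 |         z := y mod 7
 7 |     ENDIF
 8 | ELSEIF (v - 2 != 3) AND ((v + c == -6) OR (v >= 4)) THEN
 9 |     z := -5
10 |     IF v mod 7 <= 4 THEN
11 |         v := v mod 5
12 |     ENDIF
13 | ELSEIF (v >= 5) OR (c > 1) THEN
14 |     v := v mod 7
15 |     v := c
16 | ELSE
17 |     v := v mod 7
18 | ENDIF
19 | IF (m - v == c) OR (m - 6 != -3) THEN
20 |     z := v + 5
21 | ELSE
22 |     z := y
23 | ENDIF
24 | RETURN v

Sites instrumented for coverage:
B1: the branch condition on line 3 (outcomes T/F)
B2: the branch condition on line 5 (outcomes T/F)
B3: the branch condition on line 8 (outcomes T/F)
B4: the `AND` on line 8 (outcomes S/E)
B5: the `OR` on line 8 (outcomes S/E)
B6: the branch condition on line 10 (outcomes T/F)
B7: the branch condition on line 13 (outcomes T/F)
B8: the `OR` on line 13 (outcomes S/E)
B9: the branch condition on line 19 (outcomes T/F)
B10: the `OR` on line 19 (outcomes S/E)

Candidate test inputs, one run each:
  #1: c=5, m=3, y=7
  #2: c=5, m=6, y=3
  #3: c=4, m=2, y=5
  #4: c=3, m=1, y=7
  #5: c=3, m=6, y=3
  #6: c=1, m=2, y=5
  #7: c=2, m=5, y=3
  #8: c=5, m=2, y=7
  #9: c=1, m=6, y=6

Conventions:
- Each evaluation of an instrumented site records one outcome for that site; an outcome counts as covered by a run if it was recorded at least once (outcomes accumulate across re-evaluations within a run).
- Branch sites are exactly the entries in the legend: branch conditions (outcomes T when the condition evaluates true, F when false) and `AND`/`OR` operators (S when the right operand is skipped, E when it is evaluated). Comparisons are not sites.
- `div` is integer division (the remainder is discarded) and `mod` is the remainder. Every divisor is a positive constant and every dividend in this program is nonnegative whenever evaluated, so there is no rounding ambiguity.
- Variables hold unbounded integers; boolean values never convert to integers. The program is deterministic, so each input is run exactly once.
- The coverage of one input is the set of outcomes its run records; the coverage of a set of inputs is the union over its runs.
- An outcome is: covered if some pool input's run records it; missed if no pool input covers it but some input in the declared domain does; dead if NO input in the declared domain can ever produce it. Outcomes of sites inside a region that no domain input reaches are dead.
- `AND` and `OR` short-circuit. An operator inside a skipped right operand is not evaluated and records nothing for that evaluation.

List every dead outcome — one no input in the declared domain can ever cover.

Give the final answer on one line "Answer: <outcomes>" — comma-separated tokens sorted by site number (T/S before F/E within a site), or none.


checking every outcome against all 150 domain inputs:
  B5=S: unreachable across the whole domain -> dead
  reachable outcomes have witnesses, e.g. B1=T (e.g. c=4, m=1, y=3), B1=F (e.g. c=1, m=1, y=3), B2=T (e.g. c=4, m=1, y=3), B2=F (e.g. c=4, m=2, y=3)
Answer: B5=S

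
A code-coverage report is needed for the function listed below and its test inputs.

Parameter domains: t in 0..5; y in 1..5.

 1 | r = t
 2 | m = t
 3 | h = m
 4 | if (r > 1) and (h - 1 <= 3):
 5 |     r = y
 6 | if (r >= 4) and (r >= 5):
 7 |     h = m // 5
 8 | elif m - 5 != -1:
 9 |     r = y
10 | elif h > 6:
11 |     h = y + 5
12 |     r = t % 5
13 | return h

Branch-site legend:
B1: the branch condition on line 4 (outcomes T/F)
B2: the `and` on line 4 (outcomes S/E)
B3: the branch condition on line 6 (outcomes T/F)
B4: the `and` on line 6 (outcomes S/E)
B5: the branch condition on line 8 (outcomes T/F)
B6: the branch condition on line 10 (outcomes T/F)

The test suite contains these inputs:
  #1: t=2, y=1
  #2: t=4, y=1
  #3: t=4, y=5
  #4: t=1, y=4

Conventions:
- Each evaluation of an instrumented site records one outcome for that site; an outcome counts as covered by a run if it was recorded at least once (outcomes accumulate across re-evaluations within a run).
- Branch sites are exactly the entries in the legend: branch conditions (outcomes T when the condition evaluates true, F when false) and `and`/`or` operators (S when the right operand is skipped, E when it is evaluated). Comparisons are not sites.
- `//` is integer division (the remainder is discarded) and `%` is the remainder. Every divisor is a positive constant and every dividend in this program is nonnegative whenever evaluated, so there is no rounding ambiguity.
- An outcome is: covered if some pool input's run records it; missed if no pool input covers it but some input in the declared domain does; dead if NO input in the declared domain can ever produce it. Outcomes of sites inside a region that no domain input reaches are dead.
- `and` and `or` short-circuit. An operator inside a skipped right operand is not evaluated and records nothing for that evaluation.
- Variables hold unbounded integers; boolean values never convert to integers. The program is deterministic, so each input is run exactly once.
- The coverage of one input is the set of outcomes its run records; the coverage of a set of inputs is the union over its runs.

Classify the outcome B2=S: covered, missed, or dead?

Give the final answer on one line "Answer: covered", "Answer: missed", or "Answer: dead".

B2=S is recorded by pool input(s) 4 -> covered

Answer: covered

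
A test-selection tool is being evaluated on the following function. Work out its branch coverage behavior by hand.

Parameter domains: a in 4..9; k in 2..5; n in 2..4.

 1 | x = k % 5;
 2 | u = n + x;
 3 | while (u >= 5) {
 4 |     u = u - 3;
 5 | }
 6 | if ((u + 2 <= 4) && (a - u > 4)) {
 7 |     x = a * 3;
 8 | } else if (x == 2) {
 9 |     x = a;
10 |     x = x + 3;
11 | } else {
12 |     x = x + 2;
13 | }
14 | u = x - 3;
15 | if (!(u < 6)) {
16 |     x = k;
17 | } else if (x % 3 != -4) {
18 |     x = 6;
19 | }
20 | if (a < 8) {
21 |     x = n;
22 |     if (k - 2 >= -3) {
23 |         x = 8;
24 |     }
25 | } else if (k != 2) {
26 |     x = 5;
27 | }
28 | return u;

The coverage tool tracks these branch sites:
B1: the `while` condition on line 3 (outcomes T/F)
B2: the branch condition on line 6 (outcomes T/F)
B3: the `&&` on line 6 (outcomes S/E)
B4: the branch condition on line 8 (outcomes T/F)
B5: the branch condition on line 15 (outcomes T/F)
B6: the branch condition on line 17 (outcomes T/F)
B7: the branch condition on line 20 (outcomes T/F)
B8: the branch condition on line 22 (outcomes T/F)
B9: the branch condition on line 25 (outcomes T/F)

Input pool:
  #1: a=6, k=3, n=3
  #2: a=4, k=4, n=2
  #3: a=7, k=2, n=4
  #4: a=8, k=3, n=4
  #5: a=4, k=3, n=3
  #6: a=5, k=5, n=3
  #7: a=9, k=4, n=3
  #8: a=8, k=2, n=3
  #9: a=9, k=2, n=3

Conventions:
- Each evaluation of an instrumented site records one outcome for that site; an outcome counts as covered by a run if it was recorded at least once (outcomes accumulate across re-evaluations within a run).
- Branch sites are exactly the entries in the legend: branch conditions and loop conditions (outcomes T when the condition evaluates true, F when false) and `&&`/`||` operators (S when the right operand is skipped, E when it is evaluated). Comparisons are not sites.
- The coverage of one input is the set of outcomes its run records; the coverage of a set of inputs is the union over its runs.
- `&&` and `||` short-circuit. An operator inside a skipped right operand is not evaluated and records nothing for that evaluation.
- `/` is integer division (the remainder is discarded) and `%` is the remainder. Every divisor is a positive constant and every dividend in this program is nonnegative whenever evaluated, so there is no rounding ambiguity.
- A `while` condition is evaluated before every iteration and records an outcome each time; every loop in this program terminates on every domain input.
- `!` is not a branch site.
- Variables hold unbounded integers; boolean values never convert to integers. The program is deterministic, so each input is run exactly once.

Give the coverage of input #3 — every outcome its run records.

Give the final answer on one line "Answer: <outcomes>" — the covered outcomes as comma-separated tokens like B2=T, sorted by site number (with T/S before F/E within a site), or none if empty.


Event log for input #3 (a=7, k=2, n=4):
  B1->T, B1->F, B3->S, B2->F, B4->T, B5->T, B7->T, B8->T
distinct outcomes covered: B1=T, B1=F, B2=F, B3=S, B4=T, B5=T, B7=T, B8=T
Answer: B1=T, B1=F, B2=F, B3=S, B4=T, B5=T, B7=T, B8=T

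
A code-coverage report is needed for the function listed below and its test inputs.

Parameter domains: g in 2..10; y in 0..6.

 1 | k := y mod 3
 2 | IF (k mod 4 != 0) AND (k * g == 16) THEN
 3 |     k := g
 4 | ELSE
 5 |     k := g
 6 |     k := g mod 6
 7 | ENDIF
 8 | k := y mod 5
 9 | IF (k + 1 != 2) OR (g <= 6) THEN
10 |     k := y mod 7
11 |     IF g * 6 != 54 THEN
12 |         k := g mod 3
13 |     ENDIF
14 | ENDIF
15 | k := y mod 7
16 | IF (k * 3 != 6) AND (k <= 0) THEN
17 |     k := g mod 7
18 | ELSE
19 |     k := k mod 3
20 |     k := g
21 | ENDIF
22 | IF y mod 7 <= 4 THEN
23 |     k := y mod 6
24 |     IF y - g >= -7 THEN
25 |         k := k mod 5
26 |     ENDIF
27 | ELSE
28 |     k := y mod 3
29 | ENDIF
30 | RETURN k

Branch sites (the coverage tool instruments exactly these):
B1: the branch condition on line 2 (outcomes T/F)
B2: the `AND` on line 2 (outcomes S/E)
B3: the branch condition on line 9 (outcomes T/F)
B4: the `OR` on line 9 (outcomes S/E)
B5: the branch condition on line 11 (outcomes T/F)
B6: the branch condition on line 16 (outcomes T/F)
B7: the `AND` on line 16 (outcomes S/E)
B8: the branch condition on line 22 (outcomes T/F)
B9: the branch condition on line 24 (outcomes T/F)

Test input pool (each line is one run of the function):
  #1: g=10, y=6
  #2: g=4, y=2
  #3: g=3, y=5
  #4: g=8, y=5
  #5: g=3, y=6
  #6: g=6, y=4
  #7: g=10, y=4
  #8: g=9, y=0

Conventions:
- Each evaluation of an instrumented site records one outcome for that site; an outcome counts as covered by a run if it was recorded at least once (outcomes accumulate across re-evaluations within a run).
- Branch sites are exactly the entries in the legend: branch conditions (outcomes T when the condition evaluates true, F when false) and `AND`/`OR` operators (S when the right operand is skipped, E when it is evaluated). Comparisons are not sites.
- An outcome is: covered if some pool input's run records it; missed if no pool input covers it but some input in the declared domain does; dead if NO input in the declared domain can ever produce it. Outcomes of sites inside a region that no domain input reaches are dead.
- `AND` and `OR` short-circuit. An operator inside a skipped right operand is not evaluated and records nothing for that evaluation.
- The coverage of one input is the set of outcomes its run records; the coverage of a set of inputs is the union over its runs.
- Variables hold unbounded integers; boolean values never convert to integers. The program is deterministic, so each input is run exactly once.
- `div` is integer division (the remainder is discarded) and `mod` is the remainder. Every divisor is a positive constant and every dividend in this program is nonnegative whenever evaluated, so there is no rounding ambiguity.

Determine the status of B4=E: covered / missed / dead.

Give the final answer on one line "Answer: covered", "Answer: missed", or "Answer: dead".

B4=E is recorded by pool input(s) 1, 5 -> covered

Answer: covered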